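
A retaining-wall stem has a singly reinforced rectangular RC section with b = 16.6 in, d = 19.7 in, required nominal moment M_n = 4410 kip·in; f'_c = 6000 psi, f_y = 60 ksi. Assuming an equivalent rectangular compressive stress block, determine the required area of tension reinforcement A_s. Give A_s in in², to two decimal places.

A_s ≈ 4.02 in²

From M_n = 0.85 f'_c a b (d − a/2):
a = d − √(d² − 2M_n/(0.85 f'_c b)) = 19.7 − √(19.7² − 2 × 4410/(0.85 × 6 × 16.6)) = 2.850 in.
A_s = 0.85 f'_c a b / f_y = 0.85 × 6 × 2.850 × 16.6 / 60 = 4.021 in².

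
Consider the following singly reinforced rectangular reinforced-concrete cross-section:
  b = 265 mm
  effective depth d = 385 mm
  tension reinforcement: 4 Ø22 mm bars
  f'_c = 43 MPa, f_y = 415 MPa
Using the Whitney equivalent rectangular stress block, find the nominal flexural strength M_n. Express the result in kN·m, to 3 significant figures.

A_s = 4 × 380 = 1520 mm².
T = A_s f_y = 1520 × 415 = 630800 N = 630.8 kN.
From C = T: a = T/(0.85 f'_c b) = 630800/(0.85 × 43 × 265) = 65.13 mm.
M_n = T(d − a/2) = 630.8 kN × (385 − 32.565) mm = 222.32 kN·m.

M_n ≈ 222 kN·m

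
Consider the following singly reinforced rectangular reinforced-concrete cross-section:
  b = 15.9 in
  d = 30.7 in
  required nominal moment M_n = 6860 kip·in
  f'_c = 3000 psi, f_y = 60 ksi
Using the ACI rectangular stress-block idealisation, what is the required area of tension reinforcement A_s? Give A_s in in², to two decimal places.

From M_n = 0.85 f'_c a b (d − a/2):
a = d − √(d² − 2M_n/(0.85 f'_c b)) = 30.7 − √(30.7² − 2 × 6860/(0.85 × 3 × 15.9)) = 6.122 in.
A_s = 0.85 f'_c a b / f_y = 0.85 × 3 × 6.122 × 15.9 / 60 = 4.137 in².

A_s ≈ 4.14 in²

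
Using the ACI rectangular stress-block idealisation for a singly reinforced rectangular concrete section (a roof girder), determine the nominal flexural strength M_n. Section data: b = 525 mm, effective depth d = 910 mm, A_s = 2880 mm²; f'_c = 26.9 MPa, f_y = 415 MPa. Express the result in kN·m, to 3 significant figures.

M_n ≈ 1030 kN·m

T = A_s f_y = 2880 × 415 = 1195200 N = 1195.2 kN.
From C = T: a = T/(0.85 f'_c b) = 1195200/(0.85 × 26.9 × 525) = 99.57 mm.
M_n = T(d − a/2) = 1195.2 kN × (910 − 49.785) mm = 1028.13 kN·m.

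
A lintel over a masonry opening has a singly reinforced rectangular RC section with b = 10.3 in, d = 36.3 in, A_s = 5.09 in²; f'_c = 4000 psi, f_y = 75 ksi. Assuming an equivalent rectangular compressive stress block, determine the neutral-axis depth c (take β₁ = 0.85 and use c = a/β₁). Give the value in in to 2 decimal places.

c ≈ 12.82 in

T = A_s f_y = 5.09 × 75 = 381.75 kips.
a = T/(0.85 f'_c b) = 381.75/(0.85 × 4 × 10.3) = 10.9009 in.
With β₁ = 0.85, c = a/β₁ = 10.9009/0.85 = 12.82 in.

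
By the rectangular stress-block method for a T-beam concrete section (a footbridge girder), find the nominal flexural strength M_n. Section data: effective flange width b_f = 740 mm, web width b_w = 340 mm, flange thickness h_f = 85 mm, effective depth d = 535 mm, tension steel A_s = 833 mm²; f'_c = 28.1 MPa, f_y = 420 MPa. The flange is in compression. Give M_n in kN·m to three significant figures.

M_n ≈ 184 kN·m

Tension: T = A_s f_y = 833 × 420 = 349860 N.
Try a within the flange: a = T/(0.85 f'_c b_f) = 349860/(0.85 × 28.1 × 740) = 19.79 mm.
Since a = 19.79 ≤ h_f = 85 mm, the stress block lies entirely in the flange; analyse as a rectangular beam of width b_f.
M_n = T(d − a/2) = 349860 × (535 − 9.895) = 183.71 × 10⁶ N·mm.
M_n = 183.71 kN·m.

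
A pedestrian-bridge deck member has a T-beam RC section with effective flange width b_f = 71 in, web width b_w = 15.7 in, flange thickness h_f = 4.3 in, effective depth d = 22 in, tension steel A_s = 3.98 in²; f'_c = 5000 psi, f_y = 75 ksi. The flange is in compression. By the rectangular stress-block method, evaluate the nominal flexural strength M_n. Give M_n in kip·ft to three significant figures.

M_n ≈ 535 kip·ft

Tension: T = A_s f_y = 3.98 × 75 = 298.5 kips.
Try a within the flange: a = T/(0.85 f'_c b_f) = 298.5/(0.85 × 5 × 71) = 0.989 in.
Since a = 0.989 ≤ h_f = 4.3 in, the stress block lies entirely in the flange; analyse as a rectangular beam of width b_f.
M_n = T(d − a/2) = 298.5 × (22 − 0.4945) = 6419.4 kip·in.
M_n = 6419.4/12 = 534.95 kip·ft.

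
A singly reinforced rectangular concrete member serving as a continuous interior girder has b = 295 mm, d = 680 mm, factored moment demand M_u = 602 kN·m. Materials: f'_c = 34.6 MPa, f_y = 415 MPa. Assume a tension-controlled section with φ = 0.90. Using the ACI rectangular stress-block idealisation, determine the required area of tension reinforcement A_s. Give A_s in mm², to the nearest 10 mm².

A_s ≈ 2610 mm²

M_n = M_u/φ = 602/0.90 = 668.889 kN·m.
With M_n = 0.85 f'_c a b (d − a/2), solve the quadratic for a:
a = d − √(d² − 2M_n/(0.85 f'_c b)) = 680 − √(680² − 2 × 668.889×10⁶/(0.85 × 34.6 × 295)) = 124.84 mm.
A_s = 0.85 f'_c a b / f_y = 0.85 × 34.6 × 124.84 × 295 / 415 = 2609.9 mm².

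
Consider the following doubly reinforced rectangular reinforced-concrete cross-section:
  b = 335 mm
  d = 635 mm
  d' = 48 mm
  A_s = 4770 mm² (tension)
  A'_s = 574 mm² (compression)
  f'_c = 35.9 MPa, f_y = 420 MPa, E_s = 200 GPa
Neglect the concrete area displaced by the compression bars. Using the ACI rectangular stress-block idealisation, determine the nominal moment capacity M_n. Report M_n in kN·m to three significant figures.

Assume both tension and compression steel yield.
Net tension couple steel: A_s − A'_s = 4196 mm².
a = (A_s − A'_s) f_y / (0.85 f'_c b) = 1762320/(0.85 × 35.9 × 335) = 172.40 mm.
c = a/β₁ = 172.40/0.794 = 217.13 mm; ε'_s = 0.003(c − d')/c = 0.0023 ≥ f_y/E_s = 0.0021, so compression steel does yield.
M_n = (A_s − A'_s) f_y (d − a/2) + A'_s f_y (d − d') = [1762320 × (635 − 86.2) + 241080 × (635 − 48)] × 10⁻⁶ = 967.16 + 141.51 = 1108.67 kN·m.

M_n ≈ 1110 kN·m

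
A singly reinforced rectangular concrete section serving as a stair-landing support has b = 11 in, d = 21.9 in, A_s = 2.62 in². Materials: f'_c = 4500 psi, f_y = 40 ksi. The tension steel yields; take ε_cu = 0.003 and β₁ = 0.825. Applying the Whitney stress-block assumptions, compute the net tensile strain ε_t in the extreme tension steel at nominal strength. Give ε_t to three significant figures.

a = A_s f_y/(0.85 f'_c b) = 2.491 in.
β₁ = 0.825, so c = a/β₁ = 2.491/0.825 = 3.019 in.
From the linear strain diagram with ε_cu = 0.003: ε_t = 0.003 (d − c)/c = 0.003 × (21.9 − 3.019)/3.019 = 0.0188.
Since ε_t ≥ 0.005, the section is tension-controlled.

ε_t ≈ 0.0188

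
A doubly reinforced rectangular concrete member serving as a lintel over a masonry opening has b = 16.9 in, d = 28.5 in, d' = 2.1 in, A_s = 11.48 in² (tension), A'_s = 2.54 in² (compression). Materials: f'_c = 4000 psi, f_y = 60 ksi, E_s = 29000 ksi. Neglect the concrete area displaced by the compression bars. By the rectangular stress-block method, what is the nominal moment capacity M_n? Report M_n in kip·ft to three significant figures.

Assume both steels yield.
a = (A_s − A'_s) f_y/(0.85 f'_c b) = (11.48 − 2.54) × 60/(0.85 × 4 × 16.9) = 9.335 in.
c = a/β₁ = 9.335/0.85 = 10.982 in; ε'_s = 0.003(c − d')/c = 0.0024 ≥ ε_y = 0.0021, so the compression steel yields.
M_n = (A_s − A'_s) f_y (d − a/2) + A'_s f_y (d − d') = 536.4 × (28.5 − 4.6675) + 152.4 × (28.5 − 2.1) = 12783.8 + 4023.4 = 16807.2 kip·in = 16807.2/12 = 1400.60 kip·ft.

M_n ≈ 1400 kip·ft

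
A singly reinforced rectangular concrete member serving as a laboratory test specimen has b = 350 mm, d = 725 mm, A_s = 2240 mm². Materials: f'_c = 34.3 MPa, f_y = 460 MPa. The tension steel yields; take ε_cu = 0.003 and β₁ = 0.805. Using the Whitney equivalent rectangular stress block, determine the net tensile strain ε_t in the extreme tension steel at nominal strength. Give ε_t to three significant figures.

ε_t ≈ 0.0143

a = A_s f_y/(0.85 f'_c b) = 100.98 mm.
β₁ = 0.805, so c = a/β₁ = 100.98/0.805 = 125.44 mm.
From the linear strain diagram with ε_cu = 0.003: ε_t = 0.003 (d − c)/c = 0.003 × (725 − 125.44)/125.44 = 0.0143.
Since ε_t ≥ 0.005, the section is tension-controlled.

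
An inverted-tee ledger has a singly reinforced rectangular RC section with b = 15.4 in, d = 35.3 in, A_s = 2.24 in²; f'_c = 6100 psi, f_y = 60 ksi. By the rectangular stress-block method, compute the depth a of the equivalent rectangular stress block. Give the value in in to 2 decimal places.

a ≈ 1.68 in

T = A_s f_y = 2.24 × 60 = 134.4 kips.
a = T/(0.85 f'_c b) = 134.4/(0.85 × 6.1 × 15.4) = 1.68 in.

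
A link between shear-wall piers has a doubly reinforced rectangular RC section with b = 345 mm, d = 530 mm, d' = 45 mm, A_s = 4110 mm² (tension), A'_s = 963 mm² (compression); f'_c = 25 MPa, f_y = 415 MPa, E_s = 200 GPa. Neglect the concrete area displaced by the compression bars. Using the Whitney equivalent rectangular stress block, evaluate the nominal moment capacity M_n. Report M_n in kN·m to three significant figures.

M_n ≈ 770 kN·m

Assume both tension and compression steel yield.
Net tension couple steel: A_s − A'_s = 3147 mm².
a = (A_s − A'_s) f_y / (0.85 f'_c b) = 1306005/(0.85 × 25 × 345) = 178.14 mm.
c = a/β₁ = 178.14/0.85 = 209.58 mm; ε'_s = 0.003(c − d')/c = 0.0024 ≥ f_y/E_s = 0.0021, so compression steel does yield.
M_n = (A_s − A'_s) f_y (d − a/2) + A'_s f_y (d − d') = [1306005 × (530 − 89.07) + 399645 × (530 − 45)] × 10⁻⁶ = 575.86 + 193.83 = 769.69 kN·m.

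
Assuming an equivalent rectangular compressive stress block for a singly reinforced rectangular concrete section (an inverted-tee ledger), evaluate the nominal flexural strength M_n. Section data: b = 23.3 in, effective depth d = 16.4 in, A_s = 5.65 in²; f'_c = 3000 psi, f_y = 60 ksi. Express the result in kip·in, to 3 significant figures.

T = A_s f_y = 5.65 × 60 = 339 kips.
a = T/(0.85 f'_c b) = 339/(0.85 × 3 × 23.3) = 5.706 in.
M_n = T(d − a/2) = 339 × (16.4 − 2.853) = 4592.4 kip·in.

M_n ≈ 4590 kip·in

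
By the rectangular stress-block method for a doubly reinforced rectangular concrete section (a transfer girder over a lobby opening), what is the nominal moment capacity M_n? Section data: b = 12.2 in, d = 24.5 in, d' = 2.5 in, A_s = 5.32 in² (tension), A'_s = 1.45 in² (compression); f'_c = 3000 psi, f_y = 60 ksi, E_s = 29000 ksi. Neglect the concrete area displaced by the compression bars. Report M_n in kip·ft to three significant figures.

Assume both steels yield.
a = (A_s − A'_s) f_y/(0.85 f'_c b) = (5.32 − 1.45) × 60/(0.85 × 3 × 12.2) = 7.464 in.
c = a/β₁ = 7.464/0.85 = 8.781 in; ε'_s = 0.003(c − d')/c = 0.0021 ≥ ε_y = 0.0021, so the compression steel yields.
M_n = (A_s − A'_s) f_y (d − a/2) + A'_s f_y (d − d') = 232.2 × (24.5 − 3.732) + 87 × (24.5 − 2.5) = 4822.3 + 1914.0 = 6736.3 kip·in = 6736.3/12 = 561.36 kip·ft.

M_n ≈ 561 kip·ft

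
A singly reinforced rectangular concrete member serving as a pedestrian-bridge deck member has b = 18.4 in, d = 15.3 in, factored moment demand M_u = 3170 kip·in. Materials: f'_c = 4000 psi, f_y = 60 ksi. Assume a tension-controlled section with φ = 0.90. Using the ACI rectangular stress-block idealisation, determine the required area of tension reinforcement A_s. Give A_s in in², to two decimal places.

M_n = M_u/φ = 3170/0.90 = 3522.22 kip·in.
From M_n = 0.85 f'_c a b (d − a/2):
a = d − √(d² − 2M_n/(0.85 f'_c b)) = 15.3 − √(15.3² − 2 × 3522.22/(0.85 × 4 × 18.4)) = 4.278 in.
A_s = 0.85 f'_c a b / f_y = 0.85 × 4 × 4.278 × 18.4 / 60 = 4.461 in².

A_s ≈ 4.46 in²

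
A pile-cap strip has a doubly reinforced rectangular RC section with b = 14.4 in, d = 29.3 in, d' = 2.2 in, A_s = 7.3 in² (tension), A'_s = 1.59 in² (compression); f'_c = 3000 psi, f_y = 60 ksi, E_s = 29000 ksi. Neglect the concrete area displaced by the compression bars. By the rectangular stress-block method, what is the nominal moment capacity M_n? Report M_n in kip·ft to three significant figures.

Assume both steels yield.
a = (A_s − A'_s) f_y/(0.85 f'_c b) = (7.3 − 1.59) × 60/(0.85 × 3 × 14.4) = 9.330 in.
c = a/β₁ = 9.330/0.85 = 10.976 in; ε'_s = 0.003(c − d')/c = 0.0024 ≥ ε_y = 0.0021, so the compression steel yields.
M_n = (A_s − A'_s) f_y (d − a/2) + A'_s f_y (d − d') = 342.6 × (29.3 − 4.665) + 95.4 × (29.3 − 2.2) = 8440.0 + 2585.3 = 11025.3 kip·in = 11025.3/12 = 918.78 kip·ft.

M_n ≈ 919 kip·ft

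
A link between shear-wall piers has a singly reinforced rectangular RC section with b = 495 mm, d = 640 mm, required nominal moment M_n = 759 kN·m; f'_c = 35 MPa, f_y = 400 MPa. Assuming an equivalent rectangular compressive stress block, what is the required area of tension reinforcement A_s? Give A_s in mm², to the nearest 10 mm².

With M_n = 0.85 f'_c a b (d − a/2), solve the quadratic for a:
a = d − √(d² − 2M_n/(0.85 f'_c b)) = 640 − √(640² − 2 × 759×10⁶/(0.85 × 35 × 495)) = 86.36 mm.
A_s = 0.85 f'_c a b / f_y = 0.85 × 35 × 86.36 × 495 / 400 = 3179.4 mm².

A_s ≈ 3180 mm²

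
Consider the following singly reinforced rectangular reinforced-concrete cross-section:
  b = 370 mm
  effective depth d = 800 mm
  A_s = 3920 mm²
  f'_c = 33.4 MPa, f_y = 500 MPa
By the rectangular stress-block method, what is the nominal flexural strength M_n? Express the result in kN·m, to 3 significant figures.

T = A_s f_y = 3920 × 500 = 1960000 N = 1960 kN.
From C = T: a = T/(0.85 f'_c b) = 1960000/(0.85 × 33.4 × 370) = 186.59 mm.
M_n = T(d − a/2) = 1960 kN × (800 − 93.295) mm = 1385.14 kN·m.

M_n ≈ 1390 kN·m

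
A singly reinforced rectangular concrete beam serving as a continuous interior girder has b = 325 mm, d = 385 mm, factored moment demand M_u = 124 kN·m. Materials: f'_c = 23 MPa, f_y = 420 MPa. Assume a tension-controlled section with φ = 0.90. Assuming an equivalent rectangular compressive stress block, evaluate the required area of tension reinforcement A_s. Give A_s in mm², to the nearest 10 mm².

M_n = M_u/φ = 124/0.90 = 137.778 kN·m.
With M_n = 0.85 f'_c a b (d − a/2), solve the quadratic for a:
a = d − √(d² − 2M_n/(0.85 f'_c b)) = 385 − √(385² − 2 × 137.778×10⁶/(0.85 × 23 × 325)) = 61.19 mm.
A_s = 0.85 f'_c a b / f_y = 0.85 × 23 × 61.19 × 325 / 420 = 925.7 mm².

A_s ≈ 930 mm²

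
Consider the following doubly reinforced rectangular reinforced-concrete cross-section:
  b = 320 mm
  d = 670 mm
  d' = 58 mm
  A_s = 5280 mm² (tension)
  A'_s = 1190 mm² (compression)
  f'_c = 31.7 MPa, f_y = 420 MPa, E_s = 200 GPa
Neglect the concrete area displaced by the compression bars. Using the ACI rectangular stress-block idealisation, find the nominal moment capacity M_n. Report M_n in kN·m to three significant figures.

M_n ≈ 1290 kN·m

Assume both tension and compression steel yield.
Net tension couple steel: A_s − A'_s = 4090 mm².
a = (A_s − A'_s) f_y / (0.85 f'_c b) = 1717800/(0.85 × 31.7 × 320) = 199.23 mm.
c = a/β₁ = 199.23/0.824 = 241.78 mm; ε'_s = 0.003(c − d')/c = 0.0023 ≥ f_y/E_s = 0.0021, so compression steel does yield.
M_n = (A_s − A'_s) f_y (d − a/2) + A'_s f_y (d − d') = [1717800 × (670 − 99.615) + 499800 × (670 − 58)] × 10⁻⁶ = 979.81 + 305.88 = 1285.69 kN·m.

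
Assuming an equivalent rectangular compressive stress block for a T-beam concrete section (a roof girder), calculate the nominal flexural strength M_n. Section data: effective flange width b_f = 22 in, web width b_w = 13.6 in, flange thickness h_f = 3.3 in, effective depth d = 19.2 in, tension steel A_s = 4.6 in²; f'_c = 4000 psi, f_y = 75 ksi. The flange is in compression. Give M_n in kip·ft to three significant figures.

Tension: T = A_s f_y = 4.6 × 75 = 345 kips.
Try a within the flange: a = T/(0.85 f'_c b_f) = 345/(0.85 × 4 × 22) = 4.612 in.
a = 4.612 > h_f = 3.3 in: the block extends into the web. Split into flange-overhang and web parts.
C_f = 0.85 f'_c (b_f − b_w) h_f = 0.85 × 4 × (22 − 13.6) × 3.3 = 94.2 kips.
Remaining web compression depth: a_w = (T − C_f)/(0.85 f'_c b_w) = (345 − 94.2)/(0.85 × 4 × 13.6) = 5.424 in.
M_n = C_f(d − h_f/2) + (T − C_f)(d − a_w/2) = 94.2 × (19.2 − 1.65) + 250.8 × (19.2 − 2.712) = 1653.2 + 4135.2 = 5788.4 kip·in.
M_n = 5788.4/12 = 482.37 kip·ft.

M_n ≈ 482 kip·ft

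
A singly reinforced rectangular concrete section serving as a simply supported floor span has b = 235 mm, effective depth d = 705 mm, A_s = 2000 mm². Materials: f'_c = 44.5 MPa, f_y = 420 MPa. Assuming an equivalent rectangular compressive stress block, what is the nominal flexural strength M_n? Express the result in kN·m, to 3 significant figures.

M_n ≈ 553 kN·m

T = A_s f_y = 2000 × 420 = 840000 N = 840 kN.
From C = T: a = T/(0.85 f'_c b) = 840000/(0.85 × 44.5 × 235) = 94.50 mm.
M_n = T(d − a/2) = 840 kN × (705 − 47.25) mm = 552.51 kN·m.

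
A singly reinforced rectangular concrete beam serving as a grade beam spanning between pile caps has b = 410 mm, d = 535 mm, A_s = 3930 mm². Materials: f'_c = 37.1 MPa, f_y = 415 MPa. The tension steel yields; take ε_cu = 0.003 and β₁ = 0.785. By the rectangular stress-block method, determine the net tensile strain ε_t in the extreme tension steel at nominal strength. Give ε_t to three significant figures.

a = A_s f_y/(0.85 f'_c b) = 126.14 mm.
β₁ = 0.785, so c = a/β₁ = 126.14/0.785 = 160.69 mm.
From the linear strain diagram with ε_cu = 0.003: ε_t = 0.003 (d − c)/c = 0.003 × (535 − 160.69)/160.69 = 0.00699.
Since ε_t ≥ 0.005, the section is tension-controlled.

ε_t ≈ 0.00699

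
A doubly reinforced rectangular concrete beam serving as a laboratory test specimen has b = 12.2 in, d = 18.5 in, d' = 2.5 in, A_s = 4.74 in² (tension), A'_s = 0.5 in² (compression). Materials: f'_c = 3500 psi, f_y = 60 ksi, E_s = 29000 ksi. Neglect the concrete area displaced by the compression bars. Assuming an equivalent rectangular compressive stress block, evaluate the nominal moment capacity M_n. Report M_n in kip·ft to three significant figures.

Assume both steels yield.
a = (A_s − A'_s) f_y/(0.85 f'_c b) = (4.74 − 0.5) × 60/(0.85 × 3.5 × 12.2) = 7.009 in.
c = a/β₁ = 7.009/0.85 = 8.246 in; ε'_s = 0.003(c − d')/c = 0.0021 ≥ ε_y = 0.0021, so the compression steel yields.
M_n = (A_s − A'_s) f_y (d − a/2) + A'_s f_y (d − d') = 254.4 × (18.5 − 3.5045) + 30 × (18.5 − 2.5) = 3814.9 + 480.0 = 4294.9 kip·in = 4294.9/12 = 357.91 kip·ft.

M_n ≈ 358 kip·ft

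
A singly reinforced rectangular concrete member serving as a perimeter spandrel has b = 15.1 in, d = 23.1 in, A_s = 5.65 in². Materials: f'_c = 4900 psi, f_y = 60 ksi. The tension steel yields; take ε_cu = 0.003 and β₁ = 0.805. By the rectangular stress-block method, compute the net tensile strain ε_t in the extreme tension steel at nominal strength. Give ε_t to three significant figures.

ε_t ≈ 0.00735

a = A_s f_y/(0.85 f'_c b) = 5.390 in.
β₁ = 0.805, so c = a/β₁ = 5.390/0.805 = 6.696 in.
From the linear strain diagram with ε_cu = 0.003: ε_t = 0.003 (d − c)/c = 0.003 × (23.1 − 6.696)/6.696 = 0.00735.
Since ε_t ≥ 0.005, the section is tension-controlled.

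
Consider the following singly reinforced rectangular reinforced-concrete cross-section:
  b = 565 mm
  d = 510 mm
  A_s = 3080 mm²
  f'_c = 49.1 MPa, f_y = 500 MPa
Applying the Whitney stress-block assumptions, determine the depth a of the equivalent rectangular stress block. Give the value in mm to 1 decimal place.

T = A_s f_y = 3080 × 500 = 1540000 N = 1540 kN.
Setting C = 0.85 f'_c a b equal to T: a = 1540000/(0.85 × 49.1 × 565) = 65.3 mm.

a ≈ 65.3 mm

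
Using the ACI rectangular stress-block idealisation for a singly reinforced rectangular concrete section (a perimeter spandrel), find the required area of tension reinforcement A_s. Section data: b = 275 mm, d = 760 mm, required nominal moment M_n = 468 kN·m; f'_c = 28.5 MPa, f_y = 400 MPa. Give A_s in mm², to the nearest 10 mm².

A_s ≈ 1650 mm²

With M_n = 0.85 f'_c a b (d − a/2), solve the quadratic for a:
a = d − √(d² − 2M_n/(0.85 f'_c b)) = 760 − √(760² − 2 × 468×10⁶/(0.85 × 28.5 × 275)) = 98.87 mm.
A_s = 0.85 f'_c a b / f_y = 0.85 × 28.5 × 98.87 × 275 / 400 = 1646.6 mm².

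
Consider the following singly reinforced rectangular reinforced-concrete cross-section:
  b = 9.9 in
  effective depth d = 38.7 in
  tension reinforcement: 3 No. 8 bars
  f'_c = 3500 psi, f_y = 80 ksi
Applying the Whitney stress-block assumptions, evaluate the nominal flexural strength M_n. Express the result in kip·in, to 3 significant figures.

A_s = 3 × 0.79 = 2.37 in².
T = A_s f_y = 2.37 × 80 = 189.6 kips.
a = T/(0.85 f'_c b) = 189.6/(0.85 × 3.5 × 9.9) = 6.437 in.
M_n = T(d − a/2) = 189.6 × (38.7 − 3.2185) = 6727.3 kip·in.

M_n ≈ 6730 kip·in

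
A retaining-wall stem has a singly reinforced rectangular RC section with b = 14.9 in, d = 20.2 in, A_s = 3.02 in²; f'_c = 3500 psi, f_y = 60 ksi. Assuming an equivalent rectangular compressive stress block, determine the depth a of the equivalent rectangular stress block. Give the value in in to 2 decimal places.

a ≈ 4.09 in

T = A_s f_y = 3.02 × 60 = 181.2 kips.
a = T/(0.85 f'_c b) = 181.2/(0.85 × 3.5 × 14.9) = 4.09 in.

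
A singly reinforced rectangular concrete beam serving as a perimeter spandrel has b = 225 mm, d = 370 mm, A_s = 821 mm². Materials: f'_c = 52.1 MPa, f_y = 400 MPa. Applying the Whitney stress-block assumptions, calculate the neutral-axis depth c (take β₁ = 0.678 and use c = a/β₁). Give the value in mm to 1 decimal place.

T = A_s f_y = 821 × 400 = 328400 N = 328.4 kN.
Setting C = 0.85 f'_c a b equal to T: a = 328400/(0.85 × 52.1 × 225) = 32.958 mm.
With β₁ = 0.678, c = a/β₁ = 32.958/0.678 = 48.6 mm.

c ≈ 48.6 mm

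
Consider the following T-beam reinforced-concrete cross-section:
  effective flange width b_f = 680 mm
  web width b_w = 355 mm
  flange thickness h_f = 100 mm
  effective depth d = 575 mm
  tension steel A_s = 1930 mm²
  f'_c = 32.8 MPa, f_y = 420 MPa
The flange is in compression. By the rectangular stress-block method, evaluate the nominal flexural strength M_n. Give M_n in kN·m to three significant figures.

M_n ≈ 449 kN·m

Tension: T = A_s f_y = 1930 × 420 = 810600 N.
Try a within the flange: a = T/(0.85 f'_c b_f) = 810600/(0.85 × 32.8 × 680) = 42.76 mm.
Since a = 42.76 ≤ h_f = 100 mm, the stress block lies entirely in the flange; analyse as a rectangular beam of width b_f.
M_n = T(d − a/2) = 810600 × (575 − 21.38) = 448.76 × 10⁶ N·mm.
M_n = 448.76 kN·m.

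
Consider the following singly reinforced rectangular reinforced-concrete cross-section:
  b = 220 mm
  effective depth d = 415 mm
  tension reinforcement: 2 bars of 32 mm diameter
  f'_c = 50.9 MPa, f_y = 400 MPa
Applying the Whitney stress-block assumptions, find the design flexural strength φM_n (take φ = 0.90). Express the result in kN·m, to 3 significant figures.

φM_n ≈ 221 kN·m

A_s = 2 × 804 = 1608 mm².
T = A_s f_y = 1608 × 400 = 643200 N = 643.2 kN.
From C = T: a = T/(0.85 f'_c b) = 643200/(0.85 × 50.9 × 220) = 67.58 mm.
M_n = T(d − a/2) = 643.2 kN × (415 − 33.79) mm = 245.19 kN·m.
φM_n = 0.90 × 245.19 = 220.67 kN·m.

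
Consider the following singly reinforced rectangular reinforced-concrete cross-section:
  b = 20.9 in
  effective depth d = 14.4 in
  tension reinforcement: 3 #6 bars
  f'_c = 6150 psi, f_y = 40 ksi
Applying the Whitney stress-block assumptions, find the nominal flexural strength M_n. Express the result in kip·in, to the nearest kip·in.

M_n ≈ 748 kip·in

A_s = 3 × 0.44 = 1.32 in².
T = A_s f_y = 1.32 × 40 = 52.8 kips.
a = T/(0.85 f'_c b) = 52.8/(0.85 × 6.15 × 20.9) = 0.483 in.
M_n = T(d − a/2) = 52.8 × (14.4 − 0.2415) = 747.6 kip·in.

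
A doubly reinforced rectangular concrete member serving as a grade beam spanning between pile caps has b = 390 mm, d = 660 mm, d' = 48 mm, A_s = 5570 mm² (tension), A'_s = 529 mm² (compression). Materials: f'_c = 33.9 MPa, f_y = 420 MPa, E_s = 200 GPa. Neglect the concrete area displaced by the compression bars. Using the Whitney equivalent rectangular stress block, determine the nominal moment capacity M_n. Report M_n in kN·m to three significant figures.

M_n ≈ 1330 kN·m

Assume both tension and compression steel yield.
Net tension couple steel: A_s − A'_s = 5041 mm².
a = (A_s − A'_s) f_y / (0.85 f'_c b) = 2117220/(0.85 × 33.9 × 390) = 188.40 mm.
c = a/β₁ = 188.40/0.808 = 233.17 mm; ε'_s = 0.003(c − d')/c = 0.0024 ≥ f_y/E_s = 0.0021, so compression steel does yield.
M_n = (A_s − A'_s) f_y (d − a/2) + A'_s f_y (d − d') = [2117220 × (660 − 94.2) + 222180 × (660 − 48)] × 10⁻⁶ = 1197.92 + 135.97 = 1333.89 kN·m.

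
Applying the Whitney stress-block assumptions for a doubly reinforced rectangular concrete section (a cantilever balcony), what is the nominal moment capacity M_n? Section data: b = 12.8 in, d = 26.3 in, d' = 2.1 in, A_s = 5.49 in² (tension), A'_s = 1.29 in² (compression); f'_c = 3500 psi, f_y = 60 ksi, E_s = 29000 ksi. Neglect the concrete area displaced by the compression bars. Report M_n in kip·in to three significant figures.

M_n ≈ 7670 kip·in

Assume both steels yield.
a = (A_s − A'_s) f_y/(0.85 f'_c b) = (5.49 − 1.29) × 60/(0.85 × 3.5 × 12.8) = 6.618 in.
c = a/β₁ = 6.618/0.85 = 7.786 in; ε'_s = 0.003(c − d')/c = 0.0022 ≥ ε_y = 0.0021, so the compression steel yields.
M_n = (A_s − A'_s) f_y (d − a/2) + A'_s f_y (d − d') = 252 × (26.3 − 3.309) + 77.4 × (26.3 − 2.1) = 5793.7 + 1873.1 = 7666.8 kip·in.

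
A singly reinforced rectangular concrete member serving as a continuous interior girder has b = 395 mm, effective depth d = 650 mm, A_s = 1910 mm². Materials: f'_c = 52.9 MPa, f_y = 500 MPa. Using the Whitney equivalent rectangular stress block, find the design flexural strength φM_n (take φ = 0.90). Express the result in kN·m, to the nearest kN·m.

T = A_s f_y = 1910 × 500 = 955000 N = 955 kN.
From C = T: a = T/(0.85 f'_c b) = 955000/(0.85 × 52.9 × 395) = 53.77 mm.
M_n = T(d − a/2) = 955 kN × (650 − 26.885) mm = 595.07 kN·m.
φM_n = 0.90 × 595.07 = 535.56 kN·m.

φM_n ≈ 536 kN·m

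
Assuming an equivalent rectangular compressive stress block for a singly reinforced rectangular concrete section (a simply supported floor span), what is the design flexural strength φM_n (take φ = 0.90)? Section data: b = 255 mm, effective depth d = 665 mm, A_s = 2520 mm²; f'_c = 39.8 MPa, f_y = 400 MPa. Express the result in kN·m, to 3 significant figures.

φM_n ≈ 550 kN·m

T = A_s f_y = 2520 × 400 = 1008000 N = 1008 kN.
From C = T: a = T/(0.85 f'_c b) = 1008000/(0.85 × 39.8 × 255) = 116.85 mm.
M_n = T(d − a/2) = 1008 kN × (665 − 58.425) mm = 611.43 kN·m.
φM_n = 0.90 × 611.43 = 550.29 kN·m.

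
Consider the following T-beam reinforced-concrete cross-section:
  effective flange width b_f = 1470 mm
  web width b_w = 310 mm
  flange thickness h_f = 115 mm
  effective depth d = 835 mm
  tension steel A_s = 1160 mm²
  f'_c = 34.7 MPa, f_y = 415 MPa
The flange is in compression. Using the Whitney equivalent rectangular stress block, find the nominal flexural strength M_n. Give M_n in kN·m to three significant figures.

M_n ≈ 399 kN·m

Tension: T = A_s f_y = 1160 × 415 = 481400 N.
Try a within the flange: a = T/(0.85 f'_c b_f) = 481400/(0.85 × 34.7 × 1470) = 11.10 mm.
Since a = 11.10 ≤ h_f = 115 mm, the stress block lies entirely in the flange; analyse as a rectangular beam of width b_f.
M_n = T(d − a/2) = 481400 × (835 − 5.55) = 399.30 × 10⁶ N·mm.
M_n = 399.30 kN·m.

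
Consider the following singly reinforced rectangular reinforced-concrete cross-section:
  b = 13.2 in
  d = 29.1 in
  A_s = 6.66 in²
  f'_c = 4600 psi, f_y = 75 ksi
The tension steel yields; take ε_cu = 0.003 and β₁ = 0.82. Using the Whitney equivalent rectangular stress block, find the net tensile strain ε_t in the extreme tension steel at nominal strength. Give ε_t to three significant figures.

ε_t ≈ 0.00440

a = A_s f_y/(0.85 f'_c b) = 9.678 in.
β₁ = 0.82, so c = a/β₁ = 9.678/0.82 = 11.802 in.
From the linear strain diagram with ε_cu = 0.003: ε_t = 0.003 (d − c)/c = 0.003 × (29.1 − 11.802)/11.802 = 0.00440.
ε_t is between 0.004 and 0.005 — transition zone.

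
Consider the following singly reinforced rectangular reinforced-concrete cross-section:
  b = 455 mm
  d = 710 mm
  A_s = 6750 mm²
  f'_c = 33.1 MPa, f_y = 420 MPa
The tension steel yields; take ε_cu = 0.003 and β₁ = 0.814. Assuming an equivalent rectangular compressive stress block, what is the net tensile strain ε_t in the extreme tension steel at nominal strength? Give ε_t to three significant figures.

a = A_s f_y/(0.85 f'_c b) = 221.46 mm.
β₁ = 0.814, so c = a/β₁ = 221.46/0.814 = 272.06 mm.
From the linear strain diagram with ε_cu = 0.003: ε_t = 0.003 (d − c)/c = 0.003 × (710 − 272.06)/272.06 = 0.00483.
ε_t is between 0.004 and 0.005 — transition zone.

ε_t ≈ 0.00483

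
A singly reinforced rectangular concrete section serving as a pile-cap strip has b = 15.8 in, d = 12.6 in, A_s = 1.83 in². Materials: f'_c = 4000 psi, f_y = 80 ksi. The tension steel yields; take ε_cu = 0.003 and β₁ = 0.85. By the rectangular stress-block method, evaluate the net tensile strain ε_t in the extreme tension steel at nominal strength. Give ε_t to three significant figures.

ε_t ≈ 0.00879

a = A_s f_y/(0.85 f'_c b) = 2.725 in.
β₁ = 0.85, so c = a/β₁ = 2.725/0.85 = 3.206 in.
From the linear strain diagram with ε_cu = 0.003: ε_t = 0.003 (d − c)/c = 0.003 × (12.6 − 3.206)/3.206 = 0.00879.
Since ε_t ≥ 0.005, the section is tension-controlled.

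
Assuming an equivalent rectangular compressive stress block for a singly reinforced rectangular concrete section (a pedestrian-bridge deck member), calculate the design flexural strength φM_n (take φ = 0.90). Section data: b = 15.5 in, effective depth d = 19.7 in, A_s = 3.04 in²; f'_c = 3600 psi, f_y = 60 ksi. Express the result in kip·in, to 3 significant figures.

φM_n ≈ 2920 kip·in

T = A_s f_y = 3.04 × 60 = 182.4 kips.
a = T/(0.85 f'_c b) = 182.4/(0.85 × 3.6 × 15.5) = 3.846 in.
M_n = T(d − a/2) = 182.4 × (19.7 − 1.923) = 3242.5 kip·in.
φM_n = 0.90 × 3242.5 = 2918.3 kip·in.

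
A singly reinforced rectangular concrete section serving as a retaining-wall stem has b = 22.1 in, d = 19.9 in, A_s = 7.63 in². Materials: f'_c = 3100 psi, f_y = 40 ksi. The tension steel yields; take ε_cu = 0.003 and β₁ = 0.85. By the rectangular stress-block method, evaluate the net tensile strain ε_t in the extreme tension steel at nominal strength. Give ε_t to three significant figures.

a = A_s f_y/(0.85 f'_c b) = 5.241 in.
β₁ = 0.85, so c = a/β₁ = 5.241/0.85 = 6.166 in.
From the linear strain diagram with ε_cu = 0.003: ε_t = 0.003 (d − c)/c = 0.003 × (19.9 − 6.166)/6.166 = 0.00668.
Since ε_t ≥ 0.005, the section is tension-controlled.

ε_t ≈ 0.00668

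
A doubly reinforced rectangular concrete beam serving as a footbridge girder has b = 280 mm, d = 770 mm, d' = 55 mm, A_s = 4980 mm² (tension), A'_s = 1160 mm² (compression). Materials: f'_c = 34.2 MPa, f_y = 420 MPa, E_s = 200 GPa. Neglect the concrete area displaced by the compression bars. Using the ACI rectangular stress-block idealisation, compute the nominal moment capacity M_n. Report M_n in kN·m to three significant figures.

M_n ≈ 1430 kN·m

Assume both tension and compression steel yield.
Net tension couple steel: A_s − A'_s = 3820 mm².
a = (A_s − A'_s) f_y / (0.85 f'_c b) = 1604400/(0.85 × 34.2 × 280) = 197.11 mm.
c = a/β₁ = 197.11/0.806 = 244.55 mm; ε'_s = 0.003(c − d')/c = 0.0023 ≥ f_y/E_s = 0.0021, so compression steel does yield.
M_n = (A_s − A'_s) f_y (d − a/2) + A'_s f_y (d − d') = [1604400 × (770 − 98.555) + 487200 × (770 − 55)] × 10⁻⁶ = 1077.27 + 348.35 = 1425.62 kN·m.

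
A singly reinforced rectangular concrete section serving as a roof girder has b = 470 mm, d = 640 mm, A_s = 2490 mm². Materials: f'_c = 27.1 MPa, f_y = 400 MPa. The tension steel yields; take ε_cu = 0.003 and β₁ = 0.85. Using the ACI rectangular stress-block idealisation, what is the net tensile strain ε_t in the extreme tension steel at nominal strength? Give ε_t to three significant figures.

ε_t ≈ 0.0147

a = A_s f_y/(0.85 f'_c b) = 92.00 mm.
β₁ = 0.85, so c = a/β₁ = 92.00/0.85 = 108.24 mm.
From the linear strain diagram with ε_cu = 0.003: ε_t = 0.003 (d − c)/c = 0.003 × (640 − 108.24)/108.24 = 0.0147.
Since ε_t ≥ 0.005, the section is tension-controlled.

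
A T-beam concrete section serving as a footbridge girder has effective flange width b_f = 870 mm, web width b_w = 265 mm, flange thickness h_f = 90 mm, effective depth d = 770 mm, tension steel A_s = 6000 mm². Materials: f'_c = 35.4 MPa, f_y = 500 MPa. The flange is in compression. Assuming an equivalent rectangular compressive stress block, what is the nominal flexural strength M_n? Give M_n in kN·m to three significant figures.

Tension: T = A_s f_y = 6000 × 500 = 3000000 N.
Try a within the flange: a = T/(0.85 f'_c b_f) = 3000000/(0.85 × 35.4 × 870) = 114.60 mm.
a = 114.60 > h_f = 90 mm: the block extends into the web. Split into flange-overhang and web parts.
C_f = 0.85 f'_c (b_f − b_w) h_f = 0.85 × 35.4 × (870 − 265) × 90 = 1638401 N.
Remaining web compression depth: a_w = (T − C_f)/(0.85 f'_c b_w) = (3000000 − 1638401)/(0.85 × 35.4 × 265) = 170.76 mm.
M_n = C_f(d − h_f/2) + (T − C_f)(d − a_w/2) = 1638401 × (770 − 45) + 1361599 × (770 − 85.38) = 1187.84 + 932.18 = 2120.02 × 10⁶ N·mm.
M_n = 2120.02 kN·m.

M_n ≈ 2120 kN·m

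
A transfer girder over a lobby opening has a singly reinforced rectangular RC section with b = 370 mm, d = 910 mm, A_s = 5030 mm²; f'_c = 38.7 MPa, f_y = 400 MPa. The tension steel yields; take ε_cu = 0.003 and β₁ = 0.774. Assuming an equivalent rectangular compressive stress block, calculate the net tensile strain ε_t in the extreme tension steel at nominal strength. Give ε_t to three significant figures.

a = A_s f_y/(0.85 f'_c b) = 165.31 mm.
β₁ = 0.774, so c = a/β₁ = 165.31/0.774 = 213.58 mm.
From the linear strain diagram with ε_cu = 0.003: ε_t = 0.003 (d − c)/c = 0.003 × (910 − 213.58)/213.58 = 0.00978.
Since ε_t ≥ 0.005, the section is tension-controlled.

ε_t ≈ 0.00978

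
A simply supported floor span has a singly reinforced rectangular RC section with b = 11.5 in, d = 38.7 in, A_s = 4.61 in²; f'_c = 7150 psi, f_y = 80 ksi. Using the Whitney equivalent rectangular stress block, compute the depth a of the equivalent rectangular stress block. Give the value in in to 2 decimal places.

T = A_s f_y = 4.61 × 80 = 368.8 kips.
a = T/(0.85 f'_c b) = 368.8/(0.85 × 7.15 × 11.5) = 5.28 in.

a ≈ 5.28 in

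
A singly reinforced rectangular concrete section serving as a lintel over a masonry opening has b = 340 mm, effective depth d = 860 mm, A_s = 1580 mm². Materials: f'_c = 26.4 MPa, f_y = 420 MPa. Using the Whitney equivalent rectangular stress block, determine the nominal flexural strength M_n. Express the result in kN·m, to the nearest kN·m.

M_n ≈ 542 kN·m

T = A_s f_y = 1580 × 420 = 663600 N = 663.6 kN.
From C = T: a = T/(0.85 f'_c b) = 663600/(0.85 × 26.4 × 340) = 86.98 mm.
M_n = T(d − a/2) = 663.6 kN × (860 − 43.49) mm = 541.84 kN·m.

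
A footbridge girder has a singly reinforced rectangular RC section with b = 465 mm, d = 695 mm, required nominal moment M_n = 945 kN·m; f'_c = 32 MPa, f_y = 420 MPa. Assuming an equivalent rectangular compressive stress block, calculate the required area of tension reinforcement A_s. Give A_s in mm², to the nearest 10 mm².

With M_n = 0.85 f'_c a b (d − a/2), solve the quadratic for a:
a = d − √(d² − 2M_n/(0.85 f'_c b)) = 695 − √(695² − 2 × 945×10⁶/(0.85 × 32 × 465)) = 117.42 mm.
A_s = 0.85 f'_c a b / f_y = 0.85 × 32 × 117.42 × 465 / 420 = 3536.0 mm².

A_s ≈ 3540 mm²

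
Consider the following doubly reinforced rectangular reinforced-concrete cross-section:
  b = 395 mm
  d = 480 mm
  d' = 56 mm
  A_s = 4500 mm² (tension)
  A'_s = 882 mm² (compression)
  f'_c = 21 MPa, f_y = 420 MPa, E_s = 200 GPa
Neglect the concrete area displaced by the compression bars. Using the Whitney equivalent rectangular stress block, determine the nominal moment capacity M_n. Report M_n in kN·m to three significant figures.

M_n ≈ 723 kN·m

Assume both tension and compression steel yield.
Net tension couple steel: A_s − A'_s = 3618 mm².
a = (A_s − A'_s) f_y / (0.85 f'_c b) = 1519560/(0.85 × 21 × 395) = 215.52 mm.
c = a/β₁ = 215.52/0.85 = 253.55 mm; ε'_s = 0.003(c − d')/c = 0.0023 ≥ f_y/E_s = 0.0021, so compression steel does yield.
M_n = (A_s − A'_s) f_y (d − a/2) + A'_s f_y (d − d') = [1519560 × (480 − 107.76) + 370440 × (480 − 56)] × 10⁻⁶ = 565.64 + 157.07 = 722.71 kN·m.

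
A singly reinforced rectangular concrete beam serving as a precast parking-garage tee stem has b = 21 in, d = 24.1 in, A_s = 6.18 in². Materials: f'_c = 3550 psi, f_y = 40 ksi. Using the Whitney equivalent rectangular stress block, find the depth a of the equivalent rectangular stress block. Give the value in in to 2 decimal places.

a ≈ 3.90 in

T = A_s f_y = 6.18 × 40 = 247.2 kips.
a = T/(0.85 f'_c b) = 247.2/(0.85 × 3.55 × 21) = 3.90 in.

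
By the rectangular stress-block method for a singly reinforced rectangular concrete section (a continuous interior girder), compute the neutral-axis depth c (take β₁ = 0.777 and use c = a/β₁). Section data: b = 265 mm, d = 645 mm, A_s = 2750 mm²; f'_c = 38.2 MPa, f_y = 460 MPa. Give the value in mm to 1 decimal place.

c ≈ 189.2 mm

T = A_s f_y = 2750 × 460 = 1265000 N = 1265 kN.
Setting C = 0.85 f'_c a b equal to T: a = 1265000/(0.85 × 38.2 × 265) = 147.015 mm.
With β₁ = 0.777, c = a/β₁ = 147.015/0.777 = 189.2 mm.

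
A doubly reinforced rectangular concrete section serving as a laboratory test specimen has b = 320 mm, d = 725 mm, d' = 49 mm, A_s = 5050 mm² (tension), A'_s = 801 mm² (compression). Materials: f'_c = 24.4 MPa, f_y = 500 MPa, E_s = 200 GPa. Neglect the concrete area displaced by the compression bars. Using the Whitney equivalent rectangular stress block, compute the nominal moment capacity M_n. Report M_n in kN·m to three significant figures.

Assume both tension and compression steel yield.
Net tension couple steel: A_s − A'_s = 4249 mm².
a = (A_s − A'_s) f_y / (0.85 f'_c b) = 2124500/(0.85 × 24.4 × 320) = 320.11 mm.
c = a/β₁ = 320.11/0.85 = 376.60 mm; ε'_s = 0.003(c − d')/c = 0.0026 ≥ f_y/E_s = 0.0025, so compression steel does yield.
M_n = (A_s − A'_s) f_y (d − a/2) + A'_s f_y (d − d') = [2124500 × (725 − 160.055) + 400500 × (725 − 49)] × 10⁻⁶ = 1200.23 + 270.74 = 1470.97 kN·m.

M_n ≈ 1470 kN·m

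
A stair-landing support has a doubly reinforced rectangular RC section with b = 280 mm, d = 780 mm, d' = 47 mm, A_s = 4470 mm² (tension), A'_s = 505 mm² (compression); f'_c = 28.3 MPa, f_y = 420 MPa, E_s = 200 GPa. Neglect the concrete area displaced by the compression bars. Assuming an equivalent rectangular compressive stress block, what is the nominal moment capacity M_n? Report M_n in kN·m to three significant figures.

M_n ≈ 1250 kN·m

Assume both tension and compression steel yield.
Net tension couple steel: A_s − A'_s = 3965 mm².
a = (A_s − A'_s) f_y / (0.85 f'_c b) = 1665300/(0.85 × 28.3 × 280) = 247.25 mm.
c = a/β₁ = 247.25/0.848 = 291.57 mm; ε'_s = 0.003(c − d')/c = 0.0025 ≥ f_y/E_s = 0.0021, so compression steel does yield.
M_n = (A_s − A'_s) f_y (d − a/2) + A'_s f_y (d − d') = [1665300 × (780 − 123.625) + 212100 × (780 − 47)] × 10⁻⁶ = 1093.06 + 155.47 = 1248.53 kN·m.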